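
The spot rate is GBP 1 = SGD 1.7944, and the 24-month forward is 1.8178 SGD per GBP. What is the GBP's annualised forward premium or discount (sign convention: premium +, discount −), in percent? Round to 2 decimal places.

T = 2 years.
GBP trades forward at +1.30406% vs spot over the period.
Per annum: 0.0130406 / 2 = 0.006520 = 0.65%.

+0.65%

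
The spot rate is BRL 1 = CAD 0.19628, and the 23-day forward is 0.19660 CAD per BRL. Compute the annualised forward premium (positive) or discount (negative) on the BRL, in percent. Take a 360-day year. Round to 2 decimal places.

+2.55%

T = 23/360 years.
Period premium: (0.19660 − 0.19628)/0.19628 = 0.0016303.
×(1/T) gives 2.55% p.a.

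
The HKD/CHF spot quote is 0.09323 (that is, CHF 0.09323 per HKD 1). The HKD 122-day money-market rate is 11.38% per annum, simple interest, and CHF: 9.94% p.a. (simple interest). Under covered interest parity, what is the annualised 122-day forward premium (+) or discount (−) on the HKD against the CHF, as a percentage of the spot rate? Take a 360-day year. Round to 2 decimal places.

-1.39%

T = 122/360 years.
CIP forward (CHF per HKD) = 0.09323 × 1.0336856/1.0385656 = 0.09279193.
Annualised premium = (F − S)/S × (1/T) = (0.09279193 − 0.09323)/0.09323 ÷ (122/360) = -1.39%.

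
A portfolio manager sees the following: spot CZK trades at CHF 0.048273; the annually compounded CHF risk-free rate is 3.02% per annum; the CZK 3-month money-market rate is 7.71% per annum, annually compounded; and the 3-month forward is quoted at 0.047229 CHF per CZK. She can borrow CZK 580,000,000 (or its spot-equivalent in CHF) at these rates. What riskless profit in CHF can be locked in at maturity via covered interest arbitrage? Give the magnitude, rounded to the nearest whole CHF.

T = 3/12 years.
Route A — deposit CZK, sell forward: 580,000,000 × 1.0187415195 × 0.047229 = CHF 27,906,203.07.
Route B — convert at spot, deposit CHF: 580,000,000 × 0.048273 × 1.007465972 = CHF 28,207,374.82.
The quoted forward undervalues CZK, so borrow CZK, convert to CHF at spot, deposit the CHF at 3.02%, and buy CZK forward at 0.047229 to cover the loan.
The gap between the two covered legs is CHF 301,172.

CHF 301,172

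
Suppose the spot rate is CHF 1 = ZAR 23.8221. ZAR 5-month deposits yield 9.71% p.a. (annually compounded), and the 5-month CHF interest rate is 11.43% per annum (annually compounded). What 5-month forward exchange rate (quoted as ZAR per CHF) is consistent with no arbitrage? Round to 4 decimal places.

23.6682

T = 5/12 years.
Growth of 1 ZAR over T: (1 + 0.0971)^(5/12) = 1.0393678.
Growth of 1 CHF over T: (1 + 0.1143)^(5/12) = 1.04612654.
So F = 23.8221 × 1.0393678 / 1.04612654 = 23.668192 (ZAR/CHF).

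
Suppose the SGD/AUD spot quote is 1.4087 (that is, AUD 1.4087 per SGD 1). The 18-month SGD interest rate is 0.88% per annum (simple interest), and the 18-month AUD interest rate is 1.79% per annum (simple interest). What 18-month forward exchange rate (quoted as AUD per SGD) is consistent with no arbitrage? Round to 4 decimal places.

1.4277

T = 18/12 years.
AUD growth factor: 1 + 0.0179×18/12 = 1.026850.
SGD growth factor: 1 + 0.0088×18/12 = 1.013200.
So F = 1.4087 × 1.026850 / 1.013200 = 1.427678 (AUD/SGD).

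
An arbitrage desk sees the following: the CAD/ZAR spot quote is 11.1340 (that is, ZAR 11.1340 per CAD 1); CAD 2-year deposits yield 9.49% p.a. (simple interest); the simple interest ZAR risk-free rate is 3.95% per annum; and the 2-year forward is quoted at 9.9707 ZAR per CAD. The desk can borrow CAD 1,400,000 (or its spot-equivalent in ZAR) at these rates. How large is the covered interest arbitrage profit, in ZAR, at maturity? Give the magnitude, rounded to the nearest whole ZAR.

T = 2 years.
Keep in CAD, deliver into the forward: 1,400,000·1.189800·9.9707 = ZAR 16,608,394.40.
Swap to ZAR now, deposit: 1,400,000·11.1340·1.079000 = ZAR 16,819,020.40.
The quoted forward undervalues CAD, so borrow CAD, convert to ZAR at spot, deposit the ZAR at 3.95%, and buy CAD forward at 9.9707 to cover the loan.
Arbitrage profit = |16,608,394.40 − 16,819,020.40| = ZAR 210,626.

ZAR 210,626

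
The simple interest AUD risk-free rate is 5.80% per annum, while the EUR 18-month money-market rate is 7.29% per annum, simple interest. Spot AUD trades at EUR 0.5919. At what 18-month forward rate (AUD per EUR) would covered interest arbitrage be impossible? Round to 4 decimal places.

T = 18/12 years.
Growth of 1 EUR over T: 1 + 0.0729×18/12 = 1.109350.
Growth of 1 AUD over T: 1 + 0.0580×18/12 = 1.087000.
Forward (EUR per AUD) = 0.5919 × 1.109350 / 1.087000 = 0.6040702.
Quoted the other way: 1/0.6040702 = 1.6554 AUD per EUR.

1.6554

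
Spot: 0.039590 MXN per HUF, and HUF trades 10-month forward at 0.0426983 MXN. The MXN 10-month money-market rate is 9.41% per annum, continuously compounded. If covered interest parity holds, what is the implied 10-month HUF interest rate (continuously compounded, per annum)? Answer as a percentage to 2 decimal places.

0.34%

T = 10/12 years.
CIP gives F = S · g_MXN/g_HUF, so g_MXN/g_HUF = 0.0426983/0.03959 = 1.0785123.
MXN growth factor: e^(0.0941×10/12) = 1.0815732.
So the HUF growth factor = 1.0028381.
Take logs: ln 1.0028381 / (10/12) = 0.003401, so 0.34%.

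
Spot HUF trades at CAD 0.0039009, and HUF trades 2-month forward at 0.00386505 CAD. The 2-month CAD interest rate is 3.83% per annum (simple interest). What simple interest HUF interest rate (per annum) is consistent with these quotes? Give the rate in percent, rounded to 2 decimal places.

T = 2/12 years.
F/S = 0.00386505/0.0039009 = 0.9908098 = (growth of CAD) / (growth of HUF).
The CAD side grows by 1 + 0.0383×2/12 = 1.0063833.
Hence g_HUF = 1.015718.
(1.015718 − 1)/T = 0.094308, i.e. 9.43%.

9.43%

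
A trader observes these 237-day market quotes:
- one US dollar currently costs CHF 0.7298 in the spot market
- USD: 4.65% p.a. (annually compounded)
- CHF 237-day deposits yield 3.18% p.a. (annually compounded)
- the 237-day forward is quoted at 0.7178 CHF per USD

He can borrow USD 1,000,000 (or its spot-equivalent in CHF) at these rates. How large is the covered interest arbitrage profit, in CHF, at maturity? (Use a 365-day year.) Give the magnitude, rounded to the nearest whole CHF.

T = 237/365 years.
Keep in USD, deliver into the forward: 1,000,000·1.02995199·0.7178 = CHF 739,299.54.
Swap to CHF now, deposit: 1,000,000·0.7298·1.02053471 = CHF 744,786.23.
The quoted forward undervalues USD, so borrow USD, convert to CHF at spot, deposit the CHF at 3.18%, and buy USD forward at 0.7178 to cover the loan.
Arbitrage profit = |739,299.54 − 744,786.23| = CHF 5,487.

CHF 5,487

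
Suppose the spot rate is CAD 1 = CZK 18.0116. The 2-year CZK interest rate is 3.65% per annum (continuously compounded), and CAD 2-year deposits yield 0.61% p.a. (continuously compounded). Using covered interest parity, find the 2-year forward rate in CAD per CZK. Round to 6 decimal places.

0.052245

T = 2 years.
Growth of 1 CZK over T: e^(0.0365×2) = 1.0757305.
Growth of 1 CAD over T: e^(0.0061×2) = 1.0122747.
CIP: F = S · (grow CZK)/(grow CAD) = 18.0116 × 1.0757305/1.0122747 = 19.14068 CZK per CAD.
Quoted the other way: 1/19.14068 = 0.052245 CAD per CZK.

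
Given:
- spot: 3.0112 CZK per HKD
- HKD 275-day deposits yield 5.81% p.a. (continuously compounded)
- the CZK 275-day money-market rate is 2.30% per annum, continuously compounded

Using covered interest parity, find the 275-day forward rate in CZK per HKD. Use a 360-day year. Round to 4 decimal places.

2.9315

T = 275/360 years.
CZK accumulates by e^(0.0230×275/360) = 1.0177247.
Growth of 1 HKD over T: e^(0.0581×275/360) = 1.0453816.
So F = 3.0112 × 1.0177247 / 1.0453816 = 2.931535 (CZK/HKD).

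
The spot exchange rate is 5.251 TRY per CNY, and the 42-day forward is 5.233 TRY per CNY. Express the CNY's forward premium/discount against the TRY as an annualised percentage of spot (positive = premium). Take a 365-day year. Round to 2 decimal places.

T = 42/365 years.
CNY trades forward at -0.34279% vs spot over the period.
Per annum: -0.0034279 / (42/365) = -0.029790 = -2.98%.

-2.98%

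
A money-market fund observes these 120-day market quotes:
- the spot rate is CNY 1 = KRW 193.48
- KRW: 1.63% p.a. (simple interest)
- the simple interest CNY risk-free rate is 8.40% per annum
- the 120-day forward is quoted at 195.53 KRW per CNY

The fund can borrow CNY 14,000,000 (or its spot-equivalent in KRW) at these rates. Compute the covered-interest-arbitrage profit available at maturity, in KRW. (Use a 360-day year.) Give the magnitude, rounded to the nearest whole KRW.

T = 120/360 years.
Keep in CNY, deliver into the forward: 14,000,000·1.028000·195.53 = KRW 2,814,067,760.00.
Swap to KRW now, deposit: 14,000,000·193.48·1.005433333333 = KRW 2,723,437,378.67.
The quoted forward overvalues CNY, so borrow KRW, buy CNY at spot, deposit the CNY at 8.40%, and sell the proceeds forward at 195.53.
The gap between the two covered legs is KRW 90,630,381.

KRW 90,630,381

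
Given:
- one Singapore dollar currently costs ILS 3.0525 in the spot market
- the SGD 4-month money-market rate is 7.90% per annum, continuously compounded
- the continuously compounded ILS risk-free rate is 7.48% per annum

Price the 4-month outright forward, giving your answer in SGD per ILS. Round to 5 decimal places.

0.32806

T = 4/12 years.
Growth of 1 ILS over T: e^(0.0748×4/12) = 1.0252468.
Growth of 1 SGD over T: e^(0.0790×4/12) = 1.0266831.
CIP: F = S · (grow ILS)/(grow SGD) = 3.0525 × 1.0252468/1.0266831 = 3.048230 ILS per SGD.
Invert for SGD per ILS: 1 / 3.048230 = 0.32806.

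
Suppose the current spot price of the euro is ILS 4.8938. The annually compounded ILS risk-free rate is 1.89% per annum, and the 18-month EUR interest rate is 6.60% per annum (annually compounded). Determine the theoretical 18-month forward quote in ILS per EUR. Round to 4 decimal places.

4.5731

T = 18/12 years.
Growth of 1 ILS over T: (1 + 0.0189)^(18/12) = 1.0284835.
EUR accumulates by (1 + 0.0660)^(18/12) = 1.100616.
CIP: F = S · (grow ILS)/(grow EUR) = 4.8938 × 1.0284835/1.100616 = 4.573069 ILS per EUR.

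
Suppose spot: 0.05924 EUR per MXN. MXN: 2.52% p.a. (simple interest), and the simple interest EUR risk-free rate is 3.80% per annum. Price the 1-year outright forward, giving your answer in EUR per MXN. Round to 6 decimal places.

T = 1 year.
EUR growth factor: 1 + 0.0380×1 = 1.038000.
MXN accumulates by 1 + 0.0252×1 = 1.025200.
Forward (EUR per MXN) = 0.05924 × 1.038000 / 1.025200 = 0.05997963.

0.059980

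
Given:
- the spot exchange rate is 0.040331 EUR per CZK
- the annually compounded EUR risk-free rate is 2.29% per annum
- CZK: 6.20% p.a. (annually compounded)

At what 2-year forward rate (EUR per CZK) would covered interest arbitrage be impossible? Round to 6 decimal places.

0.037416

T = 2 years.
Growth of 1 EUR over T: (1 + 0.0229)^2 = 1.0463244.
CZK growth factor: (1 + 0.0620)^2 = 1.127844.
Forward (EUR per CZK) = 0.040331 × 1.0463244 / 1.127844 = 0.03741591.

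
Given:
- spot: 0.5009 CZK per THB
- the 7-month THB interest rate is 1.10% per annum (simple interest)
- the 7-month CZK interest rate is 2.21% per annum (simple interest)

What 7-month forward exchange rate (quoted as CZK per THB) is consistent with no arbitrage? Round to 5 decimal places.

T = 7/12 years.
CZK accumulates by 1 + 0.0221×7/12 = 1.0128917.
Growth of 1 THB over T: 1 + 0.0110×7/12 = 1.0064167.
Forward (CZK per THB) = 0.5009 × 1.0128917 / 1.0064167 = 0.5041226.

0.50412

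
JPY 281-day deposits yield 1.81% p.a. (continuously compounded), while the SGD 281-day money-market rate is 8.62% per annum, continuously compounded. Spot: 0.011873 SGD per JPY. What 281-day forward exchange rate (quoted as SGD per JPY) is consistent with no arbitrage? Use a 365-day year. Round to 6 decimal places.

0.012512

T = 281/365 years.
SGD growth factor: e^(0.0862×281/365) = 1.0686137.
Growth of 1 JPY over T: e^(0.0181×281/365) = 1.0140321.
So F = 0.011873 × 1.0686137 / 1.0140321 = 0.01251208 (SGD/JPY).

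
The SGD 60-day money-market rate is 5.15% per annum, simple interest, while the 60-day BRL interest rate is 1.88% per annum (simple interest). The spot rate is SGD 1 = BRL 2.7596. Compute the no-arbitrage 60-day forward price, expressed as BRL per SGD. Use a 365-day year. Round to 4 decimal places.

T = 60/365 years.
BRL accumulates by 1 + 0.0188×60/365 = 1.0030904.
SGD accumulates by 1 + 0.0515×60/365 = 1.0084658.
Forward (BRL per SGD) = 2.7596 × 1.0030904 / 1.0084658 = 2.744891.

2.7449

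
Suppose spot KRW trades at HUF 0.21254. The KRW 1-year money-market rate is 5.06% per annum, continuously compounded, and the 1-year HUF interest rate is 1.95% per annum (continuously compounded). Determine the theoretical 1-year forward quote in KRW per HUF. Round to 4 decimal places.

4.8536

T = 1 year.
Growth of 1 HUF over T: e^(0.0195×1) = 1.0196914.
KRW accumulates by e^(0.0506×1) = 1.051902.
So F = 0.21254 × 1.0196914 / 1.051902 = 0.2060318 (HUF/KRW).
Invert for KRW per HUF: 1 / 0.2060318 = 4.8536.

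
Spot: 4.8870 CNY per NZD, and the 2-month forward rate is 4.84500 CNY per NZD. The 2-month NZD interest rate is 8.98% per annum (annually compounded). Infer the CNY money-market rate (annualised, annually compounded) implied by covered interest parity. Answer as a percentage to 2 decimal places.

3.48%

T = 2/12 years.
CIP gives F = S · g_CNY/g_NZD, so g_CNY/g_NZD = 4.845/4.887 = 0.9914058.
The NZD side grows by (1 + 0.0898)^(2/12) = 1.0144356.
That pins the CNY growth at 1.0057173.
r = 1.0057173^(12/2) − 1 = 0.034798 → 3.48%.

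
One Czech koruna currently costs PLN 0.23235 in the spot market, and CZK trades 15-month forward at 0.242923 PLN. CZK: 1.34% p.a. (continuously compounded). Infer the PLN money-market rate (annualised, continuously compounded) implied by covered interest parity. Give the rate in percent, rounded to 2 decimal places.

4.90%

T = 15/12 years.
CIP gives F = S · g_PLN/g_CZK, so g_PLN/g_CZK = 0.242923/0.23235 = 1.0455046.
The CZK side grows by e^(0.0134×15/12) = 1.0168911.
Hence g_PLN = 1.0631643.
Take logs: ln 1.0631643 / (15/12) = 0.049000, so 4.90%.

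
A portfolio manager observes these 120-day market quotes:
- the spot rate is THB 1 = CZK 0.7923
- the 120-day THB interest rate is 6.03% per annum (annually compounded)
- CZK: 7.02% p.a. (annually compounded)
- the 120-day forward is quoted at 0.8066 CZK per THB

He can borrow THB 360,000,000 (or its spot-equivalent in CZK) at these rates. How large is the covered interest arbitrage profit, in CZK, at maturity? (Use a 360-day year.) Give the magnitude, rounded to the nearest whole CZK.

CZK 4,347,046

T = 120/360 years.
Keep in THB, deliver into the forward: 360,000,000·1.01970900324·0.8066 = CZK 296,099,021.52.
Swap to CZK now, deposit: 360,000,000·0.7923·1.02287284422 = CZK 291,751,975.61.
The quoted forward overvalues THB, so borrow CZK, buy THB at spot, deposit the THB at 6.03%, and sell the proceeds forward at 0.8066.
The gap between the two covered legs is CZK 4,347,046.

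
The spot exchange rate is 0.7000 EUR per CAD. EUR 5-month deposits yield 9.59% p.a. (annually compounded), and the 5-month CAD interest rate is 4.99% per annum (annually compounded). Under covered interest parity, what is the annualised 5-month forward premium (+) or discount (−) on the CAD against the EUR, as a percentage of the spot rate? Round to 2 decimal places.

+4.33%

T = 5/12 years.
F = S · g_EUR/g_CAD = 0.7 × 1.038894/1.0204968 = 0.7126194.
Annualised premium = (F − S)/S × (1/T) = (0.7126194 − 0.7)/0.7 ÷ (5/12) = 4.33%.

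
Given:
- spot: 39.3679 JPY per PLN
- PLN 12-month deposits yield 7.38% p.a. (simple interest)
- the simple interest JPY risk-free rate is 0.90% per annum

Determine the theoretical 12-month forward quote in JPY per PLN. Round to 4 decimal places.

T = 1 year.
JPY growth factor: 1 + 0.0090×1 = 1.009000.
PLN growth factor: 1 + 0.0738×1 = 1.073800.
So F = 39.3679 × 1.009000 / 1.073800 = 36.992188 (JPY/PLN).

36.9922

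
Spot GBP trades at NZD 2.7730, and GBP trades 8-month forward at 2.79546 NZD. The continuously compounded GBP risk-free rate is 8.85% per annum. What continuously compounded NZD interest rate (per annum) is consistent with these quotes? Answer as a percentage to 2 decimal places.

T = 8/12 years.
F/S = 2.79546/2.773 = 1.0080995 = (growth of NZD) / (growth of GBP).
The GBP side grows by e^(0.0885×8/12) = 1.0607752.
So the NZD growth factor = 1.0693669.
r = ln(1.0693669)/(8/12) = 0.100600 → 10.06%.

10.06%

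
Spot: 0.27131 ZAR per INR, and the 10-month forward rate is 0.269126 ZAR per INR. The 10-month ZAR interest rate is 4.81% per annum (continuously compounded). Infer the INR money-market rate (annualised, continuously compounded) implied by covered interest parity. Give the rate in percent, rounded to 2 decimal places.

5.78%

T = 10/12 years.
F/S = 0.269126/0.27131 = 0.9919502 = (growth of ZAR) / (growth of INR).
The ZAR side grows by e^(0.0481×10/12) = 1.0408975.
Hence g_INR = 1.0493445.
r = ln(1.0493445)/(10/12) = 0.057799 → 5.78%.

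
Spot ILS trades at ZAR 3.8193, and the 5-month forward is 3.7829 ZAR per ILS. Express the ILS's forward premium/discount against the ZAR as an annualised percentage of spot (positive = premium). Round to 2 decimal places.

-2.29%

T = 5/12 years.
Period premium: (3.7829 − 3.8193)/3.8193 = -0.0095305.
×(1/T) gives -2.29% p.a.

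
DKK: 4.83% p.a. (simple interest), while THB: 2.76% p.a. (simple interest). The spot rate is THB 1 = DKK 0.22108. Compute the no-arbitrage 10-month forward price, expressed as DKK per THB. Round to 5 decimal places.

T = 10/12 years.
Growth of 1 DKK over T: 1 + 0.0483×10/12 = 1.040250.
THB accumulates by 1 + 0.0276×10/12 = 1.023000.
CIP: F = S · (grow DKK)/(grow THB) = 0.22108 × 1.040250/1.023000 = 0.2248079 DKK per THB.

0.22481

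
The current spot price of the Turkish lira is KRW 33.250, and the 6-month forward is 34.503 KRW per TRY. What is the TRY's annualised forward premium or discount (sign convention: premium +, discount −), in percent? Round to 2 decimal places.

T = 6/12 years.
TRY trades forward at +3.76842% vs spot over the period.
×(1/T) gives 7.54% p.a.

+7.54%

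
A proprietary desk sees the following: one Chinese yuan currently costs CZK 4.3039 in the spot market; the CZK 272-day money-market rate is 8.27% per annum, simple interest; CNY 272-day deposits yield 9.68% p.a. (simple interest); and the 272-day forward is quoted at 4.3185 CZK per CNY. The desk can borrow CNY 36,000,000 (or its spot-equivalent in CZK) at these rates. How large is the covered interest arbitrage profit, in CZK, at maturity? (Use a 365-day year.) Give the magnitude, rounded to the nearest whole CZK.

CZK 2,191,535

T = 272/365 years.
Invest the CNY and cover forward: 36,000,000 × 1.07213589041 × 4.3185 = CZK 166,680,678.34.
Convert at spot and invest in CZK: 36,000,000 × 4.3039 × 1.06162849315 = CZK 164,489,143.38.
The quoted forward overvalues CNY, so borrow CZK, buy CNY at spot, deposit the CNY at 9.68%, and sell the proceeds forward at 4.3185.
Profit = 166,680,678.34 − 164,489,143.38 = CZK 2,191,535.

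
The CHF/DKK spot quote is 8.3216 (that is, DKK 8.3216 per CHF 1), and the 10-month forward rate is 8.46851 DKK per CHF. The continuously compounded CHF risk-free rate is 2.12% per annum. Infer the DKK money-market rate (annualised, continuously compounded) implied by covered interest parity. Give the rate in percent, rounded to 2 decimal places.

T = 10/12 years.
CIP gives F = S · g_DKK/g_CHF, so g_DKK/g_CHF = 8.46851/8.3216 = 1.0176541.
CHF growth factor: e^(0.0212×10/12) = 1.0178236.
That pins the DKK growth at 1.0357924.
Take logs: ln 1.0357924 / (10/12) = 0.042200, so 4.22%.

4.22%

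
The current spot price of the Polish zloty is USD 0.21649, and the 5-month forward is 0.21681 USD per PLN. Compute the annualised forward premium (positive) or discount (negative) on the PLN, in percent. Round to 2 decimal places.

+0.35%

T = 5/12 years.
(F − S)/S = (0.21681 − 0.21649)/0.21649 = 0.0014781.
Annualise by dividing by T: 0.0014781 / (5/12) = 0.003547 → 0.35%.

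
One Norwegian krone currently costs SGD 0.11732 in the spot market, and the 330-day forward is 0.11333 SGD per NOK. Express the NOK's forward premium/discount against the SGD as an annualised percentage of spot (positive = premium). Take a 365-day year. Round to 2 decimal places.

-3.76%

T = 330/365 years.
(F − S)/S = (0.11333 − 0.11732)/0.11732 = -0.0340095.
×(1/T) gives -3.76% p.a.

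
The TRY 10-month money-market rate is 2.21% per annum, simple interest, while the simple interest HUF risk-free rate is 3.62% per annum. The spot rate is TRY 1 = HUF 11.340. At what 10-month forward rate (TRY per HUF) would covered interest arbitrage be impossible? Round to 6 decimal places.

T = 10/12 years.
Growth of 1 HUF over T: 1 + 0.0362×10/12 = 1.0301667.
TRY growth factor: 1 + 0.0221×10/12 = 1.0184167.
Forward (HUF per TRY) = 11.34 × 1.0301667 / 1.0184167 = 11.47084.
Invert for TRY per HUF: 1 / 11.47084 = 0.087178.

0.087178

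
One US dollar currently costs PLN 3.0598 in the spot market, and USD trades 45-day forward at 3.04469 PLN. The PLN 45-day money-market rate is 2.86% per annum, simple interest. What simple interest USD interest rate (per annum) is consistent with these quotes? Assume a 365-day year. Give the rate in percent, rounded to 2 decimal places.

6.90%

T = 45/365 years.
By CIP, F/S equals the PLN-to-USD growth ratio: 3.04469/3.0598 = 0.9950618.
The PLN side grows by 1 + 0.0286×45/365 = 1.003526.
That pins the USD growth at 1.0085062.
(1.0085062 − 1)/T = 0.068995, i.e. 6.90%.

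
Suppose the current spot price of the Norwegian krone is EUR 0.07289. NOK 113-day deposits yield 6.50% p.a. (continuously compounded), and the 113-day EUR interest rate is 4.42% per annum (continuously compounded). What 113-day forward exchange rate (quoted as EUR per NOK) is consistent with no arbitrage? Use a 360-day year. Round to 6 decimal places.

0.072416

T = 113/360 years.
EUR accumulates by e^(0.0442×113/360) = 1.0139706.
Growth of 1 NOK over T: e^(0.0650×113/360) = 1.0206123.
So F = 0.07289 × 1.0139706 / 1.0206123 = 0.07241566 (EUR/NOK).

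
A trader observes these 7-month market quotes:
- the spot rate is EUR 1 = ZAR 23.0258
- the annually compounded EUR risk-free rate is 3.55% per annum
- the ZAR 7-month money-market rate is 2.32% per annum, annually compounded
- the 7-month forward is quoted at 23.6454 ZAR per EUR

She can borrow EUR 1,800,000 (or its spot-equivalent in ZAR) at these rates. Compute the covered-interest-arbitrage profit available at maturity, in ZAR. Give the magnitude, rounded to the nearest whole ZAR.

T = 7/12 years.
Invest the EUR and cover forward: 1,800,000 × 1.0205576917 × 23.6454 = ZAR 43,436,690.72.
Convert at spot and invest in ZAR: 1,800,000 × 23.0258 × 1.0134686289 = ZAR 42,004,666.72.
The quoted forward overvalues EUR, so borrow ZAR, buy EUR at spot, deposit the EUR at 3.55%, and sell the proceeds forward at 23.6454.
Profit = 43,436,690.72 − 42,004,666.72 = ZAR 1,432,024.

ZAR 1,432,024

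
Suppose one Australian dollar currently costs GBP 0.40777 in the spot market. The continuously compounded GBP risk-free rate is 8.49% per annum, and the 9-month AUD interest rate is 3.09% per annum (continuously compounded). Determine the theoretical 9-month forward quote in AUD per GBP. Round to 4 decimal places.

T = 9/12 years.
Growth of 1 GBP over T: e^(0.0849×9/12) = 1.065746.
AUD growth factor: e^(0.0309×9/12) = 1.0234456.
So F = 0.40777 × 1.065746 / 1.0234456 = 0.4246237 (GBP/AUD).
Quoted the other way: 1/0.4246237 = 2.3550 AUD per GBP.

2.3550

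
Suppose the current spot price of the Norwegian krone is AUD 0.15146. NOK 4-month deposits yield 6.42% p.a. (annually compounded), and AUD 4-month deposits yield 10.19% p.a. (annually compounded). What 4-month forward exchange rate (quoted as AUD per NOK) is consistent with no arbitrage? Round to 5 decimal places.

T = 4/12 years.
AUD growth factor: (1 + 0.1019)^(4/12) = 1.0328741.
Growth of 1 NOK over T: (1 + 0.0642)^(4/12) = 1.0209577.
CIP: F = S · (grow AUD)/(grow NOK) = 0.15146 × 1.0328741/1.0209577 = 0.1532278 AUD per NOK.

0.15323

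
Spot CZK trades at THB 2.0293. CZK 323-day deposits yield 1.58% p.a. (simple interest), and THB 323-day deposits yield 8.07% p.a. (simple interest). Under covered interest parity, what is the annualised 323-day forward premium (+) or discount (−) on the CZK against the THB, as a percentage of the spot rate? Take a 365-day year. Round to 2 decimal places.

T = 323/365 years.
CIP forward (THB per CZK) = 2.0293 × 1.071414/1.0139819 = 2.1442399.
Annualised premium = (F − S)/S × (1/T) = (2.1442399 − 2.0293)/2.0293 ÷ (323/365) = 6.40%.

+6.40%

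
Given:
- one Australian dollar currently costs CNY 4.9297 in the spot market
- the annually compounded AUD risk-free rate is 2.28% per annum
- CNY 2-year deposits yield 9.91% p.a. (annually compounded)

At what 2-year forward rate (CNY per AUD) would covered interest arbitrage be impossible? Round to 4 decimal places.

T = 2 years.
Growth of 1 CNY over T: (1 + 0.0991)^2 = 1.2080208.
Growth of 1 AUD over T: (1 + 0.0228)^2 = 1.0461198.
So F = 4.9297 × 1.2080208 / 1.0461198 = 5.692637 (CNY/AUD).

5.6926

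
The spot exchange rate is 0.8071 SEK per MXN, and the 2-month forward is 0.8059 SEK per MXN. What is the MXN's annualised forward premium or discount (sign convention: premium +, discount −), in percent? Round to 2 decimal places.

-0.89%

T = 2/12 years.
MXN trades forward at -0.14868% vs spot over the period.
Per annum: -0.0014868 / (2/12) = -0.008921 = -0.89%.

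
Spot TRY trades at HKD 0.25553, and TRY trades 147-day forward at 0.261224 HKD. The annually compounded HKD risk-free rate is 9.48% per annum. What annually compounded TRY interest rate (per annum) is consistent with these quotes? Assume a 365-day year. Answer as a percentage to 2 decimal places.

T = 147/365 years.
By CIP, F/S equals the HKD-to-TRY growth ratio: 0.261224/0.25553 = 1.0222831.
HKD growth factor: (1 + 0.0948)^(147/365) = 1.0371503.
Hence g_TRY = 1.0145431.
r = 1.0145431^(365/147) − 1 = 0.036501 → 3.65%.

3.65%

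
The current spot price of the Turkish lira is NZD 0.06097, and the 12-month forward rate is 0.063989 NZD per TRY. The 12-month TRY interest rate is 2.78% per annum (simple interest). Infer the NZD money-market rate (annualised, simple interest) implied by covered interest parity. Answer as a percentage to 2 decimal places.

7.87%

T = 1 year.
CIP gives F = S · g_NZD/g_TRY, so g_NZD/g_TRY = 0.063989/0.06097 = 1.0495162.
TRY growth factor: 1 + 0.0278×1 = 1.027800.
So the NZD growth factor = 1.0786928.
(1.0786928 − 1)/T = 0.078693, i.e. 7.87%.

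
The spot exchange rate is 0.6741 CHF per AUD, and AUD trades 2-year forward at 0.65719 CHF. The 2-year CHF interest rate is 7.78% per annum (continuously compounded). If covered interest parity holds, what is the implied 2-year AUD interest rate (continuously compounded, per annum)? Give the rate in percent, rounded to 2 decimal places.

9.05%

T = 2 years.
F/S = 0.65719/0.6741 = 0.9749147 = (growth of CHF) / (growth of AUD).
The CHF side grows by e^(0.0778×2) = 1.1683588.
That pins the AUD growth at 1.1984216.
r = ln(1.1984216)/2 = 0.090503 → 9.05%.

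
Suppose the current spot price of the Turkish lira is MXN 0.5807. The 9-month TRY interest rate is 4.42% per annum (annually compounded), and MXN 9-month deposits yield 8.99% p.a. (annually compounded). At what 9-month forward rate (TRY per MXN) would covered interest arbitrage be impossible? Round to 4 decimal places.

1.6676

T = 9/12 years.
Growth of 1 MXN over T: (1 + 0.0899)^(9/12) = 1.0666943.
TRY growth factor: (1 + 0.0442)^(9/12) = 1.0329701.
CIP: F = S · (grow MXN)/(grow TRY) = 0.5807 × 1.0666943/1.0329701 = 0.5996586 MXN per TRY.
Quoted the other way: 1/0.5996586 = 1.6676 TRY per MXN.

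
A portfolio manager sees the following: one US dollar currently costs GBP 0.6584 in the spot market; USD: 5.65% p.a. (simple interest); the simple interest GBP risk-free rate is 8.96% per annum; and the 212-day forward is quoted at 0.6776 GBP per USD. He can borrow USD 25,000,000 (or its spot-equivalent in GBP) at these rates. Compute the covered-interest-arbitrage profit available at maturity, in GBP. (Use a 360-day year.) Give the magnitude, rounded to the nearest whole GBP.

T = 212/360 years.
Invest the USD and cover forward: 25,000,000 × 1.0332722222 × 0.6776 = GBP 17,503,631.44.
Convert at spot and invest in GBP: 25,000,000 × 0.6584 × 1.0527644444 = GBP 17,328,502.75.
The quoted forward overvalues USD, so borrow GBP, buy USD at spot, deposit the USD at 5.65%, and sell the proceeds forward at 0.6776.
The gap between the two covered legs is GBP 175,129.

GBP 175,129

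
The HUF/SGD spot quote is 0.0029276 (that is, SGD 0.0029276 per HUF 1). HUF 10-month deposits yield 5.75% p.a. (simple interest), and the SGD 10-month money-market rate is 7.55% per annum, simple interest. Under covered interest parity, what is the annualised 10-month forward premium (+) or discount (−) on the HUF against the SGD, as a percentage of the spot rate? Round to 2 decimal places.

+1.72%

T = 10/12 years.
CIP forward (SGD per HUF) = 0.0029276 × 1.0629167/1.0479167 = 0.0029695060.
(F − S)/S ÷ T = (0.0029695060 − 0.0029276)/0.0029276/(10/12) = 0.017177 → 1.72%.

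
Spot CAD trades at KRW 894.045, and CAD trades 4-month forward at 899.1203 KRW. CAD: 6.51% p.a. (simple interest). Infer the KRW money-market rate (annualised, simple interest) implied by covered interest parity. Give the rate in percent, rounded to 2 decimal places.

T = 4/12 years.
F/S = 899.1203/894.045 = 1.0056768 = (growth of KRW) / (growth of CAD).
The CAD side grows by 1 + 0.0651×4/12 = 1.021700.
So the KRW growth factor = 1.027500.
r = (1.027500 − 1)/(4/12) = 0.082500 → 8.25%.

8.25%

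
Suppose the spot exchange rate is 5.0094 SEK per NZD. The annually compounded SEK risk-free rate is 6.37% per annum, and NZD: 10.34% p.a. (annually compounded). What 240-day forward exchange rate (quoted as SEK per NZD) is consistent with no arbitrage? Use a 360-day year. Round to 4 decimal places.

4.8885

T = 240/360 years.
SEK growth factor: (1 + 0.0637)^(240/360) = 1.0420281.
NZD accumulates by (1 + 0.1034)^(240/360) = 1.0677969.
CIP: F = S · (grow SEK)/(grow NZD) = 5.0094 × 1.0420281/1.0677969 = 4.888510 SEK per NZD.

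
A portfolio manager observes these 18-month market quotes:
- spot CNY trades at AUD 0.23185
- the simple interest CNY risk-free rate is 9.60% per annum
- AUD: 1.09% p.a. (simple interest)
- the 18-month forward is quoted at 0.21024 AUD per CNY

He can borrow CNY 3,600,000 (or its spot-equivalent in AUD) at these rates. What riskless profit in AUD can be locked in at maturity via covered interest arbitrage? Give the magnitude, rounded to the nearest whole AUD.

T = 18/12 years.
Keep in CNY, deliver into the forward: 3,600,000·1.144000·0.21024 = AUD 865,852.42.
Swap to AUD now, deposit: 3,600,000·0.23185·1.016350 = AUD 848,306.69.
The quoted forward overvalues CNY, so borrow AUD, buy CNY at spot, deposit the CNY at 9.60%, and sell the proceeds forward at 0.21024.
Arbitrage profit = |865,852.42 − 848,306.69| = AUD 17,546.

AUD 17,546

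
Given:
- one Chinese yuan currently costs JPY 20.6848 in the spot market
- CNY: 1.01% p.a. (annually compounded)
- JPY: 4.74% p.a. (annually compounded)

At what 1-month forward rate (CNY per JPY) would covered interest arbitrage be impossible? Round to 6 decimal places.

0.048199

T = 1/12 years.
Growth of 1 JPY over T: (1 + 0.0474)^(1/12) = 1.0038667.
Growth of 1 CNY over T: (1 + 0.0101)^(1/12) = 1.0008378.
CIP: F = S · (grow JPY)/(grow CNY) = 20.6848 × 1.0038667/1.0008378 = 20.74740 JPY per CNY.
Quoted the other way: 1/20.74740 = 0.048199 CNY per JPY.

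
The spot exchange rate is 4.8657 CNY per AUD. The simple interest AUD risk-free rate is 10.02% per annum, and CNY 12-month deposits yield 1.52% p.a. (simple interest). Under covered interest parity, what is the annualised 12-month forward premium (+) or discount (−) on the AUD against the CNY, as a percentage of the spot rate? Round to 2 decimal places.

T = 1 year.
No-arbitrage forward: 4.8657 × 1.015200 / 1.100200 = 4.4897824 CNY/AUD.
Annualised premium = (F − S)/S × (1/T) = (4.4897824 − 4.8657)/4.8657 ÷ 1 = -7.73%.

-7.73%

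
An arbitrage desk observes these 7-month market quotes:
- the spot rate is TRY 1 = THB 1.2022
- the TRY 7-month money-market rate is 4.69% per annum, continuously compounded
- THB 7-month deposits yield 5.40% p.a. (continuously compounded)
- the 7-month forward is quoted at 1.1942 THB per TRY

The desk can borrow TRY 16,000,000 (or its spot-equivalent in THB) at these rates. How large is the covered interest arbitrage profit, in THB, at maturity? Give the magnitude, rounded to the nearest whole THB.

THB 213,595

T = 7/12 years.
Keep in TRY, deliver into the forward: 16,000,000·1.0277360089·1.1942 = THB 19,637,157.47.
Swap to THB now, deposit: 16,000,000·1.2022·1.0320013756 = THB 19,850,752.86.
The quoted forward undervalues TRY, so borrow TRY, convert to THB at spot, deposit the THB at 5.40%, and buy TRY forward at 1.1942 to cover the loan.
Arbitrage profit = |19,637,157.47 − 19,850,752.86| = THB 213,595.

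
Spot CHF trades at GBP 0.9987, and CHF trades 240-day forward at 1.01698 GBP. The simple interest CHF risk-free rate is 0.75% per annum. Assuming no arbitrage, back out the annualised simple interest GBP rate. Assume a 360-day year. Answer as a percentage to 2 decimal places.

T = 240/360 years.
By CIP, F/S equals the GBP-to-CHF growth ratio: 1.01698/0.9987 = 1.0183038.
The CHF side grows by 1 + 0.0075×240/360 = 1.005000.
Hence g_GBP = 1.0233953.
r = (1.0233953 − 1)/(240/360) = 0.035093 → 3.51%.

3.51%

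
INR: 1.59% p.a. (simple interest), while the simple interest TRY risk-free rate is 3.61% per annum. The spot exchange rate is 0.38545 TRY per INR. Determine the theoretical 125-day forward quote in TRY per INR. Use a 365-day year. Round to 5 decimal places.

0.38810

T = 125/365 years.
TRY growth factor: 1 + 0.0361×125/365 = 1.012363.
Growth of 1 INR over T: 1 + 0.0159×125/365 = 1.0054452.
Forward (TRY per INR) = 0.38545 × 1.012363 / 1.0054452 = 0.3881020.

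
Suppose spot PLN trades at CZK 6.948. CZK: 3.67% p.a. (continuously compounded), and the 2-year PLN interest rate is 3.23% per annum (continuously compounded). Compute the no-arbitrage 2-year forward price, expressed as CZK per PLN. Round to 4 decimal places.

T = 2 years.
Growth of 1 CZK over T: e^(0.0367×2) = 1.0761609.
PLN accumulates by e^(0.0323×2) = 1.0667322.
So F = 6.948 × 1.0761609 / 1.0667322 = 7.009412 (CZK/PLN).

7.0094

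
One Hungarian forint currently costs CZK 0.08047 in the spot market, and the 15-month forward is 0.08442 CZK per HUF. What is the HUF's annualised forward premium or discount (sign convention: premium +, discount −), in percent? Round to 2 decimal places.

T = 15/12 years.
HUF trades forward at +4.90866% vs spot over the period.
×(1/T) gives 3.93% p.a.

+3.93%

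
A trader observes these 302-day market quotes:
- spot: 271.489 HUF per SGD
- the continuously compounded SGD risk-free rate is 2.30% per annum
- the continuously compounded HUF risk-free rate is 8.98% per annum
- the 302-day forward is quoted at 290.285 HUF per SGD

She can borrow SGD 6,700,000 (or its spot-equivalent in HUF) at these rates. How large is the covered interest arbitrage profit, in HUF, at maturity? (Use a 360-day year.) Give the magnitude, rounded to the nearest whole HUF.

T = 302/360 years.
Invest the SGD and cover forward: 6,700,000 × 1.019481785176 × 290.285 = HUF 1,982,799,809.07.
Convert at spot and invest in HUF: 6,700,000 × 271.489 × 1.078242307443 = HUF 1,961,297,202.90.
The quoted forward overvalues SGD, so borrow HUF, buy SGD at spot, deposit the SGD at 2.30%, and sell the proceeds forward at 290.285.
Arbitrage profit = |1,982,799,809.07 − 1,961,297,202.90| = HUF 21,502,606.

HUF 21,502,606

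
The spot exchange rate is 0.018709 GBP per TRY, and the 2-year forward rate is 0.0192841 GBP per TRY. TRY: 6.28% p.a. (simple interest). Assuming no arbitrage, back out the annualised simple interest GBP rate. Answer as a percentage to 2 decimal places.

8.01%

T = 2 years.
F/S = 0.0192841/0.018709 = 1.0307392 = (growth of GBP) / (growth of TRY).
TRY growth factor: 1 + 0.0628×2 = 1.125600.
So the GBP growth factor = 1.160200.
(1.160200 − 1)/T = 0.080100, i.e. 8.01%.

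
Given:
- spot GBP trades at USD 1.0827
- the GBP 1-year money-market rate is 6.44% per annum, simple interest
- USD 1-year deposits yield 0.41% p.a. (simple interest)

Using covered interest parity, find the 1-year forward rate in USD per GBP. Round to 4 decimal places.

1.0214

T = 1 year.
USD accumulates by 1 + 0.0041×1 = 1.004100.
Growth of 1 GBP over T: 1 + 0.0644×1 = 1.064400.
So F = 1.0827 × 1.004100 / 1.064400 = 1.021363 (USD/GBP).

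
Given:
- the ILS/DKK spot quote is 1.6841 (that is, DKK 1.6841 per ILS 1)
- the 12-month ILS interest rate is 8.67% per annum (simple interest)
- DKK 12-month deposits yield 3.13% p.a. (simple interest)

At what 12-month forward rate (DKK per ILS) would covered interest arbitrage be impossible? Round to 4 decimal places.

1.5982

T = 1 year.
DKK accumulates by 1 + 0.0313×1 = 1.031300.
ILS accumulates by 1 + 0.0867×1 = 1.086700.
CIP: F = S · (grow DKK)/(grow ILS) = 1.6841 × 1.031300/1.086700 = 1.598245 DKK per ILS.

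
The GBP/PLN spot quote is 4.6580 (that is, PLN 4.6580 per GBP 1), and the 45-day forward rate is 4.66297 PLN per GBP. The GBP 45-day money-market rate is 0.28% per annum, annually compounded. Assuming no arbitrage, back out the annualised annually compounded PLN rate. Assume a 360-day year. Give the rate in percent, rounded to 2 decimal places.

1.14%

T = 45/360 years.
F/S = 4.66297/4.658 = 1.0010670 = (growth of PLN) / (growth of GBP).
The GBP side grows by (1 + 0.0028)^(45/360) = 1.0003496.
That pins the PLN growth at 1.001417.
Annualise: 1.001417^(360/45) − 1 = 0.011392 = 1.14%.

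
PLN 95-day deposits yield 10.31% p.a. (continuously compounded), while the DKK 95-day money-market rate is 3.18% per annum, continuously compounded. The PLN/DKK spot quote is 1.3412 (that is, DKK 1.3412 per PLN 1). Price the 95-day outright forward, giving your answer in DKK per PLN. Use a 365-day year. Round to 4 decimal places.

1.3165

T = 95/365 years.
Growth of 1 DKK over T: e^(0.0318×95/365) = 1.0083111.
PLN growth factor: e^(0.1031×95/365) = 1.0271975.
CIP: F = S · (grow DKK)/(grow PLN) = 1.3412 × 1.0083111/1.0271975 = 1.316540 DKK per PLN.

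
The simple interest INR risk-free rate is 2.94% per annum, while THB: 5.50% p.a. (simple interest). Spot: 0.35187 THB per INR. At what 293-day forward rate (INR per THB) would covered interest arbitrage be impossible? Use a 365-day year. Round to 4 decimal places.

2.7860

T = 293/365 years.
Growth of 1 THB over T: 1 + 0.0550×293/365 = 1.0441507.
INR growth factor: 1 + 0.0294×293/365 = 1.0236005.
CIP: F = S · (grow THB)/(grow INR) = 0.35187 × 1.0441507/1.0236005 = 0.3589343 THB per INR.
Invert for INR per THB: 1 / 0.3589343 = 2.7860.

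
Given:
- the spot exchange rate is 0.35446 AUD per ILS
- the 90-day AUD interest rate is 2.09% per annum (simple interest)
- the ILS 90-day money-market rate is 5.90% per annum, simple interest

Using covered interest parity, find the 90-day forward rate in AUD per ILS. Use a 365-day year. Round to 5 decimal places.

T = 90/365 years.
AUD accumulates by 1 + 0.0209×90/365 = 1.0051534.
Growth of 1 ILS over T: 1 + 0.0590×90/365 = 1.0145479.
CIP: F = S · (grow AUD)/(grow ILS) = 0.35446 × 1.0051534/1.0145479 = 0.3511778 AUD per ILS.

0.35118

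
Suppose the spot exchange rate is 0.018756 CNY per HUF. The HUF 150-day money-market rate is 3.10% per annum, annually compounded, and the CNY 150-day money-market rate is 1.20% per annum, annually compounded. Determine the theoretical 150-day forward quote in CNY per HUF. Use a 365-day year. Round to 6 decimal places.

T = 150/365 years.
Growth of 1 CNY over T: (1 + 0.0120)^(150/365) = 1.0049142.
Growth of 1 HUF over T: (1 + 0.0310)^(150/365) = 1.0126253.
CIP: F = S · (grow CNY)/(grow HUF) = 0.018756 × 1.0049142/1.0126253 = 0.01861317 CNY per HUF.

0.018613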